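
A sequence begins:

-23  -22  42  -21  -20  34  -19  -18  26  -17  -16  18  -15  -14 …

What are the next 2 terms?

10, -13

Positions follow the repeating pattern AAB; grouping by letter gives 2 tracks.
Stream A = -23, -22, -21, -20, -19, -18, -17, -16, -15, -14: adding 1 each time.
Stream B = 42, 34, 26, 18: arithmetic with common difference −8.
Position 15 → stream B, term 5 = 10.
Position 16 falls in stream A as its term 11, giving -13.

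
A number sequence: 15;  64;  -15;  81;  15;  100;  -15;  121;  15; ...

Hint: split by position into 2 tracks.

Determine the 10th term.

Positions 1, 3, 5, … form one subsequence and positions 2, 4, 6, … form another.
Track A is 15, -15, 15, -15, 15, which is oscillating between 15 and -15.
Track B is 64, 81, 100, 121, which is the squares 8², 9², 10², ….
Term 10 comes from track B (its 5th entry): 144.

144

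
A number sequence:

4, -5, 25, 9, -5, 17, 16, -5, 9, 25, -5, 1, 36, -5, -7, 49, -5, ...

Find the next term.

-15

Split by position mod 3: positions 1, 4, 7, … form one track, and each other residue class forms its own.
Stream A: 4, 9, 16, 25, 36, 49 (perfect squares starting at 2²).
Stream B: -5, -5, -5, -5, -5, -5 (constant -5).
Stream C: 25, 17, 9, 1, -7 (arithmetic, step −8).
Position 18 falls in stream C as its term 6, giving -15.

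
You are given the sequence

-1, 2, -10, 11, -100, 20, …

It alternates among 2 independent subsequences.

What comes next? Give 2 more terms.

-1000, 29

Taking every 2nd term gives 2 separate tracks.
Track A: -1, -10, -100 (multiplying by 10 each time).
Track B: 2, 11, 20 (adding 9 each time).
Position 7 → track A, term 4 = -1000.
Term 8 comes from track B (its 4th entry): 29.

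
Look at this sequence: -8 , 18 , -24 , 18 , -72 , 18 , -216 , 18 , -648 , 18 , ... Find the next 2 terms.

-1944, 18

Positions 1, 3, 5, … form one subsequence and positions 2, 4, 6, … form another.
Stream A: -8, -24, -72, -216, -648 — geometric, ×3 each step.
Stream B: 18, 18, 18, 18, 18 — the constant sequence 18.
The 11th slot belongs to stream A; its 6th term is -1944.
Position 12 falls in stream B as its term 6, giving 18.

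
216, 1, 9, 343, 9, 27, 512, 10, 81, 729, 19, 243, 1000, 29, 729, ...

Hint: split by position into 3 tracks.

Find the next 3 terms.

Read the sequence 3 terms at a time; column i is its own pattern.
Stream A: 216, 343, 512, 729, 1000 (the cubes 6³, 7³, 8³, …).
Stream B: 1, 9, 10, 19, 29 (Fibonacci-style (each term is the sum of the two before it)).
Stream C: 9, 27, 81, 243, 729 (multiplying by 3 each time).
The 16th slot belongs to stream A; its 6th term is 1331.
Position 17 → stream B, term 6 = 48.
The 18th slot belongs to stream C; its 6th term is 2187.

1331, 48, 2187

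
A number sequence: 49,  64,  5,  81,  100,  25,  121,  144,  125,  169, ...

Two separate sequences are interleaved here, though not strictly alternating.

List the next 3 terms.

196, 625, 225

Positions follow the repeating pattern AAB; grouping by letter gives 2 tracks.
Stream A: 49, 64, 81, 100, 121, 144, 169 (the squares 7², 8², 9², …).
Stream B: 5, 25, 125 (multiplying by 5 each time).
Position 11 → stream A, term 8 = 196.
Position 12 → stream B, term 4 = 625.
Position 13 → stream A, term 9 = 225.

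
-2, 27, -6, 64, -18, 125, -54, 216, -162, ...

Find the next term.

Positions 1, 3, 5, … form one subsequence and positions 2, 4, 6, … form another.
Track A: -2, -6, -18, -54, -162 (geometric with ratio 3).
Track B: 27, 64, 125, 216 (perfect cubes starting at 3³).
Position 10 → track B, term 5 = 343.

343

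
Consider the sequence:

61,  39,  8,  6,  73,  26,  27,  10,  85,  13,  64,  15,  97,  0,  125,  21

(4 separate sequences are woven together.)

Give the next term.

109

Taking every 4th term gives 4 separate tracks.
Track A is 61, 73, 85, 97, which is adding 12 each time.
Track B is 39, 26, 13, 0, which is subtracting 13 each time.
Track C is 8, 27, 64, 125, which is consecutive cubes n³ from n = 2.
Track D is 6, 10, 15, 21, which is triangular numbers n(n+1)/2 for n = 3, 4, ….
Position 17 falls in track A as its term 5, giving 109.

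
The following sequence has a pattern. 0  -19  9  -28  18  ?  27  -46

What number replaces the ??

-37

Split by position mod 2 into 2 tracks.
Stream A is 0, 9, 18, 27, which is arithmetic, step +9.
Stream B is -19, -28, ?, -46, which is arithmetic with common difference −9.
The gap is stream B's term 3; the rule gives -37.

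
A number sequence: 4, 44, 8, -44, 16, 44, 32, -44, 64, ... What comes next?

44

Positions 1, 3, 5, … form one subsequence and positions 2, 4, 6, … form another.
Track A is 4, 8, 16, 32, 64, which is successive powers of 2.
Track B is 44, -44, 44, -44, which is alternating ±44.
Position 10 → track B, term 5 = 44.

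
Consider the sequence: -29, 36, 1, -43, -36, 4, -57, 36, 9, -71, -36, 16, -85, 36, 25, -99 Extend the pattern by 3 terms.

-36, 36, -113

Split by position mod 3: positions 1, 4, 7, … form one track, and each other residue class forms its own.
Stream A: -29, -43, -57, -71, -85, -99 (subtracting 14 each time).
Stream B: 36, -36, 36, -36, 36 (the oscillation 36·(−1)^(n+1)).
Stream C: 1, 4, 9, 16, 25 (consecutive squares n² from n = 1).
The 17th slot belongs to stream B; its 6th term is -36.
Position 18 falls in stream C as its term 6, giving 36.
Position 19 → stream A, term 7 = -113.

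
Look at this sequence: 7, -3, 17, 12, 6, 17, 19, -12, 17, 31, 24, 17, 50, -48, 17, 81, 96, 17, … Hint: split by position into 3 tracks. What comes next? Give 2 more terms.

The terms cycle through 3 interleaved subsequences.
Stream A = 7, 12, 19, 31, 50, 81: Fibonacci-style (each term is the sum of the two before it).
Stream B = -3, 6, -12, 24, -48, 96: a geometric progression (common ratio -2).
Stream C = 17, 17, 17, 17, 17, 17: constant 17.
Term 19 comes from stream A (its 7th entry): 131.
The 20th slot belongs to stream B; its 7th term is -192.

131, -192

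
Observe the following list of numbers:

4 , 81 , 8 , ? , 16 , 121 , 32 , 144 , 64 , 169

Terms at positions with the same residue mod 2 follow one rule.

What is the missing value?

100

Odd-indexed and even-indexed terms follow separate rules.
Subsequence A = 4, 8, 16, 32, 64: successive powers of 2.
Subsequence B = 81, ?, 121, 144, 169: consecutive squares n² from n = 9.
Subsequence B's pattern makes the blank 100.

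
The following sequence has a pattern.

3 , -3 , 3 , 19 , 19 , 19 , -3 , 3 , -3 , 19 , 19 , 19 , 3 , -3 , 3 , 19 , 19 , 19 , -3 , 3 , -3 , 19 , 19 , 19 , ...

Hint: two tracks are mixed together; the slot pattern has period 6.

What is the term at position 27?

The slot pattern repeats as AAABBB (period 6), so there are 2 interleaved tracks.
Track A: 3, -3, 3, -3, 3, -3, 3, -3, 3, -3, 3, -3 (oscillating between 3 and -3).
Track B: 19, 19, 19, 19, 19, 19, 19, 19, 19, 19, 19, 19 (the constant sequence 19).
Term 27 comes from track A (its 15th entry): 3.

3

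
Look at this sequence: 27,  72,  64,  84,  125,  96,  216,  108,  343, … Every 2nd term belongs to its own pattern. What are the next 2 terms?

120, 512

The terms cycle through 2 interleaved subsequences.
Track A = 27, 64, 125, 216, 343: perfect cubes starting at 3³.
Track B = 72, 84, 96, 108: arithmetic, step +12.
The 10th slot belongs to track B; its 5th term is 120.
Position 11 falls in track A as its term 6, giving 512.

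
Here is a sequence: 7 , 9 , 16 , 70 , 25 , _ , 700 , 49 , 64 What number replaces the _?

36

The slot pattern repeats as ABB (period 3), so there are 2 interleaved tracks.
Track A: 7, 70, 700 — a geometric progression (common ratio 10).
Track B: 9, 16, 25, ?, 49, 64 — the squares 3², 4², 5², ….
The gap is track B's term 4; the rule gives 36.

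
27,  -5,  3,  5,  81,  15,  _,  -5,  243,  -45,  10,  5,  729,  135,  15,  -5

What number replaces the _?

Taking every 4th term gives 4 separate tracks.
Stream A: 27, 81, 243, 729 (powers of 3).
Stream B: -5, 15, -45, 135 (a geometric progression (common ratio -3)).
Stream C: 3, ?, 10, 15 (triangular numbers starting at T_2).
Stream D: 5, -5, 5, -5 (alternating ±5).
Filling stream C at index 2 by its rule yields 6.

6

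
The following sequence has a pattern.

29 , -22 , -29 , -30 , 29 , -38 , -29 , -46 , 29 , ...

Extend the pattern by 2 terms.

-54, -29

Odd-indexed and even-indexed terms follow separate rules.
Stream A: 29, -29, 29, -29, 29 — the oscillation 29·(−1)^(n+1).
Stream B: -22, -30, -38, -46 — arithmetic, step −8.
Position 10 → stream B, term 5 = -54.
Position 11 falls in stream A as its term 6, giving -29.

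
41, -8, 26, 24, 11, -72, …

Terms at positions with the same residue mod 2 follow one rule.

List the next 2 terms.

-4, 216

Split by position mod 2 into 2 tracks.
Track A = 41, 26, 11: arithmetic with common difference −15.
Track B = -8, 24, -72: geometric with ratio -3.
Position 7 → track A, term 4 = -4.
The 8th slot belongs to track B; its 4th term is 216.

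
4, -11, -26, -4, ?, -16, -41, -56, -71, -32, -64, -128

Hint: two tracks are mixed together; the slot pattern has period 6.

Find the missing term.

-8

Positions follow the repeating pattern AAABBB; grouping by letter gives 2 tracks.
Track A: 4, -11, -26, -41, -56, -71 — linear: a_n = 19 − 15·n.
Track B: -4, ?, -16, -32, -64, -128 — geometric, ×2 each step.
The gap is track B's term 2; the rule gives -8.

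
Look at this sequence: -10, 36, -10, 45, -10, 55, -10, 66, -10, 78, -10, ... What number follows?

91

Split by position mod 2 into 2 tracks.
Subsequence A: -10, -10, -10, -10, -10, -10. Constant -10.
Subsequence B: 36, 45, 55, 66, 78. The triangular numbers T_8, T_9, ….
Position 12 falls in subsequence B as its term 6, giving 91.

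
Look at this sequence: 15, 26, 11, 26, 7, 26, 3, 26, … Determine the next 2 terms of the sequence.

-1, 26

Taking every 2nd term gives 2 separate tracks.
Subsequence A is 15, 11, 7, 3, which is arithmetic, step −4.
Subsequence B is 26, 26, 26, 26, which is always 26.
The 9th slot belongs to subsequence A; its 5th term is -1.
Term 10 comes from subsequence B (its 5th entry): 26.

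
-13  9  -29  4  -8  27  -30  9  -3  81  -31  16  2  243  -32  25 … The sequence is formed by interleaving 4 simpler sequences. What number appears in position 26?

Split by position mod 4 into 4 tracks.
Stream A = -13, -8, -3, 2: arithmetic, step +5.
Stream B = 9, 27, 81, 243: powers 3^2, 3^3, 3^4, ….
Stream C = -29, -30, -31, -32: subtracting 1 each time.
Stream D = 4, 9, 16, 25: consecutive squares n² from n = 2.
Term 26 comes from stream B (its 7th entry): 6561.

6561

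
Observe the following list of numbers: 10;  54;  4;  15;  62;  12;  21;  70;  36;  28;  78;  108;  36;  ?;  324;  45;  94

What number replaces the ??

Taking every 3rd term gives 3 separate tracks.
Subsequence A is 10, 15, 21, 28, 36, 45, which is the triangular numbers T_4, T_5, ….
Subsequence B is 54, 62, 70, 78, ?, 94, which is arithmetic with common difference +8.
Subsequence C is 4, 12, 36, 108, 324, which is geometric with ratio 3.
Filling subsequence B at index 5 by its rule yields 86.

86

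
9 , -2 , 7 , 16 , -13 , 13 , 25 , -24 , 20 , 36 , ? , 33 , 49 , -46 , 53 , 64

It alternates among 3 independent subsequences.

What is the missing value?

-35

Read the sequence 3 terms at a time; column i is its own pattern.
Stream A: 9, 16, 25, 36, 49, 64 (the squares 3², 4², 5², …).
Stream B: -2, -13, -24, ?, -46 (arithmetic, step −11).
Stream C: 7, 13, 20, 33, 53 (each term equals the sum of the previous two).
The gap is stream B's term 4; the rule gives -35.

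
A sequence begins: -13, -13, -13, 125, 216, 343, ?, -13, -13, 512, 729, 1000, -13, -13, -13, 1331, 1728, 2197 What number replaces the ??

Positions follow the repeating pattern AAABBB; grouping by letter gives 2 tracks.
Track A: -13, -13, -13, ?, -13, -13, -13, -13, -13 — constant -13.
Track B: 125, 216, 343, 512, 729, 1000, 1331, 1728, 2197 — the cubes 5³, 6³, 7³, ….
Filling track A at index 4 by its rule yields -13.

-13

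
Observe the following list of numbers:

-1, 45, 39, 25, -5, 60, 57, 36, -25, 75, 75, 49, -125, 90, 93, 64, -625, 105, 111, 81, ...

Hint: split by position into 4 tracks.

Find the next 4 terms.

Read the sequence 4 terms at a time; column i is its own pattern.
Subsequence A: -1, -5, -25, -125, -625 (a geometric progression (common ratio 5)).
Subsequence B: 45, 60, 75, 90, 105 (adding 15 each time).
Subsequence C: 39, 57, 75, 93, 111 (adding 18 each time).
Subsequence D: 25, 36, 49, 64, 81 (the squares 5², 6², 7², …).
Term 21 comes from subsequence A (its 6th entry): -3125.
Term 22 comes from subsequence B (its 6th entry): 120.
Position 23 falls in subsequence C as its term 6, giving 129.
Term 24 comes from subsequence D (its 6th entry): 100.

-3125, 120, 129, 100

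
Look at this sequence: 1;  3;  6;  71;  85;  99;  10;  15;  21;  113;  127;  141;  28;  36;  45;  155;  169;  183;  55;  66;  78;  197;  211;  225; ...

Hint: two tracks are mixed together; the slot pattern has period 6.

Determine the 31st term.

Reading positions in blocks of 6 reveals the pattern AAABBB — 2 tracks woven together.
Track A is 1, 3, 6, 10, 15, 21, 28, 36, 45, 55, 66, 78, which is the triangular numbers T_1, T_2, ….
Track B is 71, 85, 99, 113, 127, 141, 155, 169, 183, 197, 211, 225, which is adding 14 each time.
Position 31 falls in track A as its term 16, giving 136.

136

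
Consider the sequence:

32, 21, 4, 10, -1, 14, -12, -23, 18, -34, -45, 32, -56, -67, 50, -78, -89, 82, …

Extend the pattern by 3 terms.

Reading positions in blocks of 3 reveals the pattern AAB — 2 tracks woven together.
Stream A: 32, 21, 10, -1, -12, -23, -34, -45, -56, -67, -78, -89 (subtracting 11 each time).
Stream B: 4, 14, 18, 32, 50, 82 (a Fibonacci-like recurrence a_n = a_{n-1} + a_{n-2}).
The 19th slot belongs to stream A; its 13th term is -100.
Position 20 → stream A, term 14 = -111.
Position 21 falls in stream B as its term 7, giving 132.

-100, -111, 132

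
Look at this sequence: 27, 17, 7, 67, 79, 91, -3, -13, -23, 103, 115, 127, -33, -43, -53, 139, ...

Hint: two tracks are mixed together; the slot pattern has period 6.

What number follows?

Reading positions in blocks of 6 reveals the pattern AAABBB — 2 tracks woven together.
Track A = 27, 17, 7, -3, -13, -23, -33, -43, -53: arithmetic with common difference −10.
Track B = 67, 79, 91, 103, 115, 127, 139: arithmetic, step +12.
Position 17 → track B, term 8 = 151.

151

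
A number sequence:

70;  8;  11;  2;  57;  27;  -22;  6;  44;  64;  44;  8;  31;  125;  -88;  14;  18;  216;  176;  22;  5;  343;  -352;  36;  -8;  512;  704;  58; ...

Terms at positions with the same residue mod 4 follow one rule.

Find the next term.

Taking every 4th term gives 4 separate tracks.
Subsequence A: 70, 57, 44, 31, 18, 5, -8 — linear: a_n = 83 − 13·n.
Subsequence B: 8, 27, 64, 125, 216, 343, 512 — the cubes 2³, 3³, 4³, ….
Subsequence C: 11, -22, 44, -88, 176, -352, 704 — geometric, ×-2 each step.
Subsequence D: 2, 6, 8, 14, 22, 36, 58 — each term equals the sum of the previous two.
Term 29 comes from subsequence A (its 8th entry): -21.

-21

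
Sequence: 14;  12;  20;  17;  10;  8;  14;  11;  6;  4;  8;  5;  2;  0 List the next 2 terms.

Positions follow the repeating pattern AABB; grouping by letter gives 2 tracks.
Stream A is 14, 12, 10, 8, 6, 4, 2, 0, which is linear: a_n = 16 − 2·n.
Stream B is 20, 17, 14, 11, 8, 5, which is arithmetic with common difference −3.
Term 15 comes from stream B (its 7th entry): 2.
Term 16 comes from stream B (its 8th entry): -1.

2, -1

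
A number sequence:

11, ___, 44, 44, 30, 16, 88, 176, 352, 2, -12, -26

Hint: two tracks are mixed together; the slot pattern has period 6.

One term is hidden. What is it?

Positions follow the repeating pattern AAABBB; grouping by letter gives 2 tracks.
Stream A = 11, ?, 44, 88, 176, 352: geometric, ×2 each step.
Stream B = 44, 30, 16, 2, -12, -26: arithmetic, step −14.
Filling stream A at index 2 by its rule yields 22.

22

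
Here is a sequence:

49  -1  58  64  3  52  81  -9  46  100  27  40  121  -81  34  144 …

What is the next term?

243

The terms cycle through 3 interleaved subsequences.
Track A: 49, 64, 81, 100, 121, 144 — perfect squares starting at 7².
Track B: -1, 3, -9, 27, -81 — multiplying by -3 each time.
Track C: 58, 52, 46, 40, 34 — arithmetic, step −6.
Term 17 comes from track B (its 6th entry): 243.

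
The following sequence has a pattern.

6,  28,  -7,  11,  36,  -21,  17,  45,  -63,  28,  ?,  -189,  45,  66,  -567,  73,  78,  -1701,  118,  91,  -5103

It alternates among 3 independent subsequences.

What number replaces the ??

Read the sequence 3 terms at a time; column i is its own pattern.
Subsequence A = 6, 11, 17, 28, 45, 73, 118: a Fibonacci-like recurrence a_n = a_{n-1} + a_{n-2}.
Subsequence B = 28, 36, 45, ?, 66, 78, 91: triangular numbers starting at T_7.
Subsequence C = -7, -21, -63, -189, -567, -1701, -5103: geometric with ratio 3.
The gap is subsequence B's term 4; the rule gives 55.

55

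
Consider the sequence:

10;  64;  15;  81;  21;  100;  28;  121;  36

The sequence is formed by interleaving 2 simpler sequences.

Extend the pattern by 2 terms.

Split by position mod 2 into 2 tracks.
Track A: 10, 15, 21, 28, 36. Triangular numbers n(n+1)/2 for n = 4, 5, ….
Track B: 64, 81, 100, 121. Perfect squares starting at 8².
Position 10 falls in track B as its term 5, giving 144.
Term 11 comes from track A (its 6th entry): 45.

144, 45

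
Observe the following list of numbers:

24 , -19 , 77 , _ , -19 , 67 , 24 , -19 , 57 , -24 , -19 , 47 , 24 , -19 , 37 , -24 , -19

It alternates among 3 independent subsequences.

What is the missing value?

-24

Split by position mod 3: positions 1, 4, 7, … form one track, and each other residue class forms its own.
Stream A: 24, ?, 24, -24, 24, -24. The oscillation 24·(−1)^(n+1).
Stream B: -19, -19, -19, -19, -19, -19. Always -19.
Stream C: 77, 67, 57, 47, 37. Linear: a_n = 87 − 10·n.
So the missing entry in stream A is -24.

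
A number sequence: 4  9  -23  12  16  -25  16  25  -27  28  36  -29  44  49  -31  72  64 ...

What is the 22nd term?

Split by position mod 3 into 3 tracks.
Track A: 4, 12, 16, 28, 44, 72 (each term equals the sum of the previous two).
Track B: 9, 16, 25, 36, 49, 64 (consecutive squares n² from n = 3).
Track C: -23, -25, -27, -29, -31 (arithmetic with common difference −2).
Position 22 → track A, term 8 = 188.

188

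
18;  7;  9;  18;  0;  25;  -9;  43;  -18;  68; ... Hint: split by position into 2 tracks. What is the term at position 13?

Split by position mod 2 into 2 tracks.
Track A: 18, 9, 0, -9, -18. Arithmetic, step −9.
Track B: 7, 18, 25, 43, 68. Each term equals the sum of the previous two.
Position 13 → track A, term 7 = -36.

-36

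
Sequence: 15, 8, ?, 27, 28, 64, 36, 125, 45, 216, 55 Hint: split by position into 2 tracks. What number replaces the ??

Positions 1, 3, 5, … form one subsequence and positions 2, 4, 6, … form another.
Track A = 15, ?, 28, 36, 45, 55: triangular numbers starting at T_5.
Track B = 8, 27, 64, 125, 216: consecutive cubes n³ from n = 2.
Track A's pattern makes the blank 21.

21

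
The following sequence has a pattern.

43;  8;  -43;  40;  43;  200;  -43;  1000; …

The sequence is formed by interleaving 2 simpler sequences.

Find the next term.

43

The terms cycle through 2 interleaved subsequences.
Track A: 43, -43, 43, -43 (alternating ±43).
Track B: 8, 40, 200, 1000 (multiplying by 5 each time).
Position 9 → track A, term 5 = 43.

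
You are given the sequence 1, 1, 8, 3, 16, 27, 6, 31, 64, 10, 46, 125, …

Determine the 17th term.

76

Taking every 3rd term gives 3 separate tracks.
Stream A = 1, 3, 6, 10: triangular numbers n(n+1)/2 for n = 1, 2, ….
Stream B = 1, 16, 31, 46: arithmetic, step +15.
Stream C = 8, 27, 64, 125: perfect cubes starting at 2³.
Term 17 comes from stream B (its 6th entry): 76.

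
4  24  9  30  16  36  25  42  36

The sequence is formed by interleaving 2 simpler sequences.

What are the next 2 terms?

48, 49

Positions 1, 3, 5, … form one subsequence and positions 2, 4, 6, … form another.
Track A is 4, 9, 16, 25, 36, which is consecutive squares n² from n = 2.
Track B is 24, 30, 36, 42, which is arithmetic with common difference +6.
The 10th slot belongs to track B; its 5th term is 48.
Position 11 falls in track A as its term 6, giving 49.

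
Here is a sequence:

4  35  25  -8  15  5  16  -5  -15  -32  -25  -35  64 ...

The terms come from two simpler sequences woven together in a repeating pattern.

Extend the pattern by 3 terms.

-45, -55, -128

The slot pattern repeats as ABB (period 3), so there are 2 interleaved tracks.
Stream A: 4, -8, 16, -32, 64 — geometric with ratio -2.
Stream B: 35, 25, 15, 5, -5, -15, -25, -35 — subtracting 10 each time.
The 14th slot belongs to stream B; its 9th term is -45.
Position 15 falls in stream B as its term 10, giving -55.
Term 16 comes from stream A (its 6th entry): -128.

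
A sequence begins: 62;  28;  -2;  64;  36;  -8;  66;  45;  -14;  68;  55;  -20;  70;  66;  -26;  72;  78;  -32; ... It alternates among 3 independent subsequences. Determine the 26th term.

120

Read the sequence 3 terms at a time; column i is its own pattern.
Track A is 62, 64, 66, 68, 70, 72, which is linear: a_n = 60 + 2·n.
Track B is 28, 36, 45, 55, 66, 78, which is triangular numbers starting at T_7.
Track C is -2, -8, -14, -20, -26, -32, which is arithmetic with common difference −6.
Position 26 falls in track B as its term 9, giving 120.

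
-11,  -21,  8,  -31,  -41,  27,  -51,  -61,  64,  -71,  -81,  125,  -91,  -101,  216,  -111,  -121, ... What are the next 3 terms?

343, -131, -141

Positions follow the repeating pattern AAB; grouping by letter gives 2 tracks.
Track A: -11, -21, -31, -41, -51, -61, -71, -81, -91, -101, -111, -121 (linear: a_n = -1 − 10·n).
Track B: 8, 27, 64, 125, 216 (perfect cubes starting at 2³).
The 18th slot belongs to track B; its 6th term is 343.
Term 19 comes from track A (its 13th entry): -131.
Position 20 falls in track A as its term 14, giving -141.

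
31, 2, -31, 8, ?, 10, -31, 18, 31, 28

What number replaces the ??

31

Split by position mod 2 into 2 tracks.
Track A: 31, -31, ?, -31, 31. Oscillating between 31 and -31.
Track B: 2, 8, 10, 18, 28. Each term equals the sum of the previous two.
Filling track A at index 3 by its rule yields 31.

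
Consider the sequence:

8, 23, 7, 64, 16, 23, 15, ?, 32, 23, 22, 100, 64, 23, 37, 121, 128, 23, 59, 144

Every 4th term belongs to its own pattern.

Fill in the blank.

Split by position mod 4: positions 1, 5, 9, … form one track, and each other residue class forms its own.
Track A: 8, 16, 32, 64, 128. Geometric with ratio 2.
Track B: 23, 23, 23, 23, 23. Always 23.
Track C: 7, 15, 22, 37, 59. A Fibonacci-like recurrence a_n = a_{n-1} + a_{n-2}.
Track D: 64, ?, 100, 121, 144. Perfect squares starting at 8².
Track D's pattern makes the blank 81.

81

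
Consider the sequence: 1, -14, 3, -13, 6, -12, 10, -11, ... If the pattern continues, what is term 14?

-8

The terms cycle through 2 interleaved subsequences.
Track A is 1, 3, 6, 10, which is the triangular numbers T_1, T_2, ….
Track B is -14, -13, -12, -11, which is arithmetic with common difference +1.
Term 14 comes from track B (its 7th entry): -8.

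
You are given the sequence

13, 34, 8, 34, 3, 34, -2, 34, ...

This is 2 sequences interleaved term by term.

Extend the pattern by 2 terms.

-7, 34

Odd-indexed and even-indexed terms follow separate rules.
Subsequence A = 13, 8, 3, -2: subtracting 5 each time.
Subsequence B = 34, 34, 34, 34: always 34.
The 9th slot belongs to subsequence A; its 5th term is -7.
Position 10 → subsequence B, term 5 = 34.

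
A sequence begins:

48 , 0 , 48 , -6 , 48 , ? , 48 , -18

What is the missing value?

-12

Taking every 2nd term gives 2 separate tracks.
Track A = 48, 48, 48, 48: the constant sequence 48.
Track B = 0, -6, ?, -18: arithmetic, step −6.
The gap is track B's term 3; the rule gives -12.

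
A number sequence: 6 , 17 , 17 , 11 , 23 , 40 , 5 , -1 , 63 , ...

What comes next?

Reading positions in blocks of 4 reveals the pattern AABB — 2 tracks woven together.
Stream A: 6, 17, 23, 40, 63 (Fibonacci-style (each term is the sum of the two before it)).
Stream B: 17, 11, 5, -1 (linear: a_n = 23 − 6·n).
The 10th slot belongs to stream A; its 6th term is 103.

103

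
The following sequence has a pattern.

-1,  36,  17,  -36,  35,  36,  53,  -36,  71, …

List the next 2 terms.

Odd-indexed and even-indexed terms follow separate rules.
Track A: -1, 17, 35, 53, 71 — arithmetic, step +18.
Track B: 36, -36, 36, -36 — alternating ±36.
Term 10 comes from track B (its 5th entry): 36.
Position 11 → track A, term 6 = 89.

36, 89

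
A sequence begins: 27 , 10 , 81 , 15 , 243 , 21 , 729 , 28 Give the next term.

2187

Odd-indexed and even-indexed terms follow separate rules.
Stream A is 27, 81, 243, 729, which is powers of 3.
Stream B is 10, 15, 21, 28, which is triangular numbers n(n+1)/2 for n = 4, 5, ….
Position 9 falls in stream A as its term 5, giving 2187.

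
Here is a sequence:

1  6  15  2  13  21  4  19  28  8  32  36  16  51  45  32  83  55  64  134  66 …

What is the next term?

128

Split by position mod 3: positions 1, 4, 7, … form one track, and each other residue class forms its own.
Track A = 1, 2, 4, 8, 16, 32, 64: geometric with ratio 2.
Track B = 6, 13, 19, 32, 51, 83, 134: a Fibonacci-like recurrence a_n = a_{n-1} + a_{n-2}.
Track C = 15, 21, 28, 36, 45, 55, 66: triangular numbers n(n+1)/2 for n = 5, 6, ….
Position 22 → track A, term 8 = 128.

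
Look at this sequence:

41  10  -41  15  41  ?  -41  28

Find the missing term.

21

Odd-indexed and even-indexed terms follow separate rules.
Track A = 41, -41, 41, -41: the oscillation 41·(−1)^(n+1).
Track B = 10, 15, ?, 28: triangular numbers starting at T_4.
Track B's pattern makes the blank 21.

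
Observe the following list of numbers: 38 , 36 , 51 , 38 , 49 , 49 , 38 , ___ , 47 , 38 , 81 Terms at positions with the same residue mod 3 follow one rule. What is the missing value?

Split by position mod 3 into 3 tracks.
Track A: 38, 38, 38, 38. The constant sequence 38.
Track B: 36, 49, ?, 81. Perfect squares starting at 6².
Track C: 51, 49, 47. Linear: a_n = 53 − 2·n.
Filling track B at index 3 by its rule yields 64.

64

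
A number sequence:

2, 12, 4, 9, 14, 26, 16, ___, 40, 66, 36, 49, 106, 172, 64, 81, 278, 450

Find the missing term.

25

Positions follow the repeating pattern AABB; grouping by letter gives 2 tracks.
Stream A is 2, 12, 14, 26, 40, 66, 106, 172, 278, 450, which is each term equals the sum of the previous two.
Stream B is 4, 9, 16, ?, 36, 49, 64, 81, which is the squares 2², 3², 4², ….
Filling stream B at index 4 by its rule yields 25.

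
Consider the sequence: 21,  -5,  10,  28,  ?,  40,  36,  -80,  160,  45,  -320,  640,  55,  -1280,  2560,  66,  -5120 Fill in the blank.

The slot pattern repeats as ABB (period 3), so there are 2 interleaved tracks.
Subsequence A: 21, 28, 36, 45, 55, 66 (triangular numbers n(n+1)/2 for n = 6, 7, …).
Subsequence B: -5, 10, ?, 40, -80, 160, -320, 640, -1280, 2560, -5120 (multiplying by -2 each time).
Subsequence B's pattern makes the blank -20.

-20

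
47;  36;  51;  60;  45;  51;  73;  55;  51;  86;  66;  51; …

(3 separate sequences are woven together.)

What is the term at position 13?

99

Taking every 3rd term gives 3 separate tracks.
Stream A: 47, 60, 73, 86 (arithmetic with common difference +13).
Stream B: 36, 45, 55, 66 (the triangular numbers T_8, T_9, …).
Stream C: 51, 51, 51, 51 (the constant sequence 51).
The 13th slot belongs to stream A; its 5th term is 99.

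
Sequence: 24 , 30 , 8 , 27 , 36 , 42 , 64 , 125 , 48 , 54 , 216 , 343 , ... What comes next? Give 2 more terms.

The slot pattern repeats as AABB (period 4), so there are 2 interleaved tracks.
Track A = 24, 30, 36, 42, 48, 54: arithmetic, step +6.
Track B = 8, 27, 64, 125, 216, 343: consecutive cubes n³ from n = 2.
Term 13 comes from track A (its 7th entry): 60.
Position 14 falls in track A as its term 8, giving 66.

60, 66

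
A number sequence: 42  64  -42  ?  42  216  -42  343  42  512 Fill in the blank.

Positions 1, 3, 5, … form one subsequence and positions 2, 4, 6, … form another.
Subsequence A = 42, -42, 42, -42, 42: oscillating between 42 and -42.
Subsequence B = 64, ?, 216, 343, 512: perfect cubes starting at 4³.
Filling subsequence B at index 2 by its rule yields 125.

125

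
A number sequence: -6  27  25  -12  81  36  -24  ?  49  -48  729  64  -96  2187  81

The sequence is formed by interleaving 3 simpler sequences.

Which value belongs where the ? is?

243

The terms cycle through 3 interleaved subsequences.
Subsequence A: -6, -12, -24, -48, -96 — multiplying by 2 each time.
Subsequence B: 27, 81, ?, 729, 2187 — powers 3^3, 3^4, 3^5, ….
Subsequence C: 25, 36, 49, 64, 81 — perfect squares starting at 5².
So the missing entry in subsequence B is 243.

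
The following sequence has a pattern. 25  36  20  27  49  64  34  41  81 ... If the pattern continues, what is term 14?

Positions follow the repeating pattern AABB; grouping by letter gives 2 tracks.
Stream A is 25, 36, 49, 64, 81, which is perfect squares starting at 5².
Stream B is 20, 27, 34, 41, which is linear: a_n = 13 + 7·n.
The 14th slot belongs to stream A; its 8th term is 144.

144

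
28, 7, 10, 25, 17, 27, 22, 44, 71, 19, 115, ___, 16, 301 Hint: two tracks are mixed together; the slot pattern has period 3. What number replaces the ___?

Positions follow the repeating pattern ABB; grouping by letter gives 2 tracks.
Track A: 28, 25, 22, 19, 16 — linear: a_n = 31 − 3·n.
Track B: 7, 10, 17, 27, 44, 71, 115, ?, 301 — a Fibonacci-like recurrence a_n = a_{n-1} + a_{n-2}.
The gap is track B's term 8; the rule gives 186.

186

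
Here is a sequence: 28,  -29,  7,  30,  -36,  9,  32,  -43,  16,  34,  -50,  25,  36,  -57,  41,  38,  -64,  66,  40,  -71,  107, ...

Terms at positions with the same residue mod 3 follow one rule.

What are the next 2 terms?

42, -78

Taking every 3rd term gives 3 separate tracks.
Track A: 28, 30, 32, 34, 36, 38, 40 — adding 2 each time.
Track B: -29, -36, -43, -50, -57, -64, -71 — subtracting 7 each time.
Track C: 7, 9, 16, 25, 41, 66, 107 — a Fibonacci-like recurrence a_n = a_{n-1} + a_{n-2}.
The 22nd slot belongs to track A; its 8th term is 42.
The 23rd slot belongs to track B; its 8th term is -78.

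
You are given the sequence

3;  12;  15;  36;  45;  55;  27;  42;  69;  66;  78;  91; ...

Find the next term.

Positions follow the repeating pattern AAABBB; grouping by letter gives 2 tracks.
Track A is 3, 12, 15, 27, 42, 69, which is Fibonacci-style (each term is the sum of the two before it).
Track B is 36, 45, 55, 66, 78, 91, which is triangular numbers starting at T_8.
Position 13 → track A, term 7 = 111.

111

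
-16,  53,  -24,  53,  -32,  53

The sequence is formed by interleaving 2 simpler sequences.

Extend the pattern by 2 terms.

-40, 53

Split by position mod 2 into 2 tracks.
Stream A: -16, -24, -32. Subtracting 8 each time.
Stream B: 53, 53, 53. Constant 53.
Position 7 → stream A, term 4 = -40.
The 8th slot belongs to stream B; its 4th term is 53.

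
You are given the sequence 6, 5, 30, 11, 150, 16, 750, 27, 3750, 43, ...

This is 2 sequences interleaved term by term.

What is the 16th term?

183

Odd-indexed and even-indexed terms follow separate rules.
Subsequence A: 6, 30, 150, 750, 3750 (a geometric progression (common ratio 5)).
Subsequence B: 5, 11, 16, 27, 43 (Fibonacci-style (each term is the sum of the two before it)).
Position 16 → subsequence B, term 8 = 183.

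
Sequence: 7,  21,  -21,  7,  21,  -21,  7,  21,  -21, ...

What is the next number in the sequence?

7

Reading positions in blocks of 3 reveals the pattern ABB — 2 tracks woven together.
Track A = 7, 7, 7: always 7.
Track B = 21, -21, 21, -21, 21, -21: oscillating between 21 and -21.
The 10th slot belongs to track A; its 4th term is 7.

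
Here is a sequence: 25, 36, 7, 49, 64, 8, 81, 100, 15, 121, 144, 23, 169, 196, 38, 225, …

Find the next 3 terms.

256, 61, 289

Positions follow the repeating pattern AAB; grouping by letter gives 2 tracks.
Subsequence A: 25, 36, 49, 64, 81, 100, 121, 144, 169, 196, 225. Perfect squares starting at 5².
Subsequence B: 7, 8, 15, 23, 38. Fibonacci-style (each term is the sum of the two before it).
The 17th slot belongs to subsequence A; its 12th term is 256.
Term 18 comes from subsequence B (its 6th entry): 61.
Term 19 comes from subsequence A (its 13th entry): 289.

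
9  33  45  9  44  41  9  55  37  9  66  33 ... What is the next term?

The terms cycle through 3 interleaved subsequences.
Stream A is 9, 9, 9, 9, which is the constant sequence 9.
Stream B is 33, 44, 55, 66, which is linear: a_n = 22 + 11·n.
Stream C is 45, 41, 37, 33, which is linear: a_n = 49 − 4·n.
Position 13 falls in stream A as its term 5, giving 9.

9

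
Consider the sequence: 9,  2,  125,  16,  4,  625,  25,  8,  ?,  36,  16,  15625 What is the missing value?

3125

Read the sequence 3 terms at a time; column i is its own pattern.
Stream A = 9, 16, 25, 36: perfect squares starting at 3².
Stream B = 2, 4, 8, 16: a geometric progression (common ratio 2).
Stream C = 125, 625, ?, 15625: powers of 5.
Stream C's pattern makes the blank 3125.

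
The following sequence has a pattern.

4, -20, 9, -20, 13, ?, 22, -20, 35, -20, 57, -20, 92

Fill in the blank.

Taking every 2nd term gives 2 separate tracks.
Track A: 4, 9, 13, 22, 35, 57, 92. Fibonacci-style (each term is the sum of the two before it).
Track B: -20, -20, ?, -20, -20, -20. Always -20.
Filling track B at index 3 by its rule yields -20.

-20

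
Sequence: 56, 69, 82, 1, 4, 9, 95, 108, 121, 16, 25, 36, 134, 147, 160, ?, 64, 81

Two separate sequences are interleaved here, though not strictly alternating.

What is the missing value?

49

The slot pattern repeats as AAABBB (period 6), so there are 2 interleaved tracks.
Subsequence A = 56, 69, 82, 95, 108, 121, 134, 147, 160: arithmetic with common difference +13.
Subsequence B = 1, 4, 9, 16, 25, 36, ?, 64, 81: perfect squares starting at 1².
Filling subsequence B at index 7 by its rule yields 49.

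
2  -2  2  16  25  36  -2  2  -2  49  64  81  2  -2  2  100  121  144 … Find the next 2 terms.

-2, 2

The slot pattern repeats as AAABBB (period 6), so there are 2 interleaved tracks.
Track A: 2, -2, 2, -2, 2, -2, 2, -2, 2 — alternating ±2.
Track B: 16, 25, 36, 49, 64, 81, 100, 121, 144 — consecutive squares n² from n = 4.
The 19th slot belongs to track A; its 10th term is -2.
Position 20 falls in track A as its term 11, giving 2.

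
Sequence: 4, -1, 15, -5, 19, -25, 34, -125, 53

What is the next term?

The terms cycle through 2 interleaved subsequences.
Track A: 4, 15, 19, 34, 53 (Fibonacci-style (each term is the sum of the two before it)).
Track B: -1, -5, -25, -125 (a geometric progression (common ratio 5)).
Position 10 falls in track B as its term 5, giving -625.

-625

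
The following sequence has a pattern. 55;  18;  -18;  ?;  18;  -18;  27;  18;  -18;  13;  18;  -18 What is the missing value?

Positions follow the repeating pattern ABB; grouping by letter gives 2 tracks.
Stream A: 55, ?, 27, 13 (arithmetic with common difference −14).
Stream B: 18, -18, 18, -18, 18, -18, 18, -18 (alternating ±18).
Filling stream A at index 2 by its rule yields 41.

41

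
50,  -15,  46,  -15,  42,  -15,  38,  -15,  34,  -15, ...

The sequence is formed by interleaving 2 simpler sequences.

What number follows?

30

The terms cycle through 2 interleaved subsequences.
Subsequence A: 50, 46, 42, 38, 34 — linear: a_n = 54 − 4·n.
Subsequence B: -15, -15, -15, -15, -15 — constant -15.
Position 11 falls in subsequence A as its term 6, giving 30.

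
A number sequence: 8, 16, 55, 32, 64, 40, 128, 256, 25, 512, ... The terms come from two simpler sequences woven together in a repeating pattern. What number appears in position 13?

The slot pattern repeats as AAB (period 3), so there are 2 interleaved tracks.
Track A is 8, 16, 32, 64, 128, 256, 512, which is powers 2^3, 2^4, 2^5, ….
Track B is 55, 40, 25, which is linear: a_n = 70 − 15·n.
The 13th slot belongs to track A; its 9th term is 2048.

2048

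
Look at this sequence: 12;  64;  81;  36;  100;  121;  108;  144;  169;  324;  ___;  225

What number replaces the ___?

196

Positions follow the repeating pattern ABB; grouping by letter gives 2 tracks.
Track A: 12, 36, 108, 324. Multiplying by 3 each time.
Track B: 64, 81, 100, 121, 144, 169, ?, 225. Consecutive squares n² from n = 8.
Track B's pattern makes the blank 196.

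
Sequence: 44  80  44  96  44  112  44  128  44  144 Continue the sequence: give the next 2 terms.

Positions 1, 3, 5, … form one subsequence and positions 2, 4, 6, … form another.
Stream A: 44, 44, 44, 44, 44 — always 44.
Stream B: 80, 96, 112, 128, 144 — linear: a_n = 64 + 16·n.
Position 11 falls in stream A as its term 6, giving 44.
The 12th slot belongs to stream B; its 6th term is 160.

44, 160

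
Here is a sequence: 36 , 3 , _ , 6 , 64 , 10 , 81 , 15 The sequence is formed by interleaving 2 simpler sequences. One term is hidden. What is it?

49

Taking every 2nd term gives 2 separate tracks.
Track A: 36, ?, 64, 81 — the squares 6², 7², 8², ….
Track B: 3, 6, 10, 15 — triangular numbers starting at T_2.
Track A's pattern makes the blank 49.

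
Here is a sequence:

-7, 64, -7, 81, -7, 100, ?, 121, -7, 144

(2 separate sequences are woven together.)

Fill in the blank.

Odd-indexed and even-indexed terms follow separate rules.
Stream A: -7, -7, -7, ?, -7 — always -7.
Stream B: 64, 81, 100, 121, 144 — perfect squares starting at 8².
So the missing entry in stream A is -7.

-7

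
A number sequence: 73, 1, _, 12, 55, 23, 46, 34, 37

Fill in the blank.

64

Positions 1, 3, 5, … form one subsequence and positions 2, 4, 6, … form another.
Subsequence A: 73, ?, 55, 46, 37 — arithmetic with common difference −9.
Subsequence B: 1, 12, 23, 34 — adding 11 each time.
The gap is subsequence A's term 2; the rule gives 64.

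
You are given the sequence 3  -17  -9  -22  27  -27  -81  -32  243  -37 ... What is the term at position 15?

Odd-indexed and even-indexed terms follow separate rules.
Track A: 3, -9, 27, -81, 243. Geometric, ×-3 each step.
Track B: -17, -22, -27, -32, -37. Arithmetic, step −5.
Term 15 comes from track A (its 8th entry): -6561.

-6561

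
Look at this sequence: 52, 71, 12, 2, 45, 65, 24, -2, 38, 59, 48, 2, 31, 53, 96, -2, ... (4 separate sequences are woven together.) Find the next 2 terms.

Split by position mod 4 into 4 tracks.
Track A: 52, 45, 38, 31 — subtracting 7 each time.
Track B: 71, 65, 59, 53 — arithmetic with common difference −6.
Track C: 12, 24, 48, 96 — multiplying by 2 each time.
Track D: 2, -2, 2, -2 — oscillating between 2 and -2.
Position 17 → track A, term 5 = 24.
The 18th slot belongs to track B; its 5th term is 47.

24, 47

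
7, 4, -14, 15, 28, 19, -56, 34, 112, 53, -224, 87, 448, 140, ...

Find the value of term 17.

1792

Odd-indexed and even-indexed terms follow separate rules.
Track A: 7, -14, 28, -56, 112, -224, 448 — multiplying by -2 each time.
Track B: 4, 15, 19, 34, 53, 87, 140 — a Fibonacci-like recurrence a_n = a_{n-1} + a_{n-2}.
Position 17 → track A, term 9 = 1792.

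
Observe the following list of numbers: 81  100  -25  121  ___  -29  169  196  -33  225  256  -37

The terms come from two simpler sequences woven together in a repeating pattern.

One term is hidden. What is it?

144

Positions follow the repeating pattern AAB; grouping by letter gives 2 tracks.
Stream A is 81, 100, 121, ?, 169, 196, 225, 256, which is perfect squares starting at 9².
Stream B is -25, -29, -33, -37, which is linear: a_n = -21 − 4·n.
Stream A's pattern makes the blank 144.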